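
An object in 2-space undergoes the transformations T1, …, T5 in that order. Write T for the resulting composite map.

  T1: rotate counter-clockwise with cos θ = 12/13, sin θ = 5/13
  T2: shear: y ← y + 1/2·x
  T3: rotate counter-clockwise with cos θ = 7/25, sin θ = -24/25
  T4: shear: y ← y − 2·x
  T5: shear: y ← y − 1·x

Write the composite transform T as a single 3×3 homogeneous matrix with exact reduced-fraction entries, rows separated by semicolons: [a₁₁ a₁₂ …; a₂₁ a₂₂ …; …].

T = [348/325 193/325 0; -251/65 -157/130 0; 0 0 1]

T1 = [12/13 -5/13 0; 5/13 12/13 0; 0 0 1]
T2·T1 = [12/13 -5/13 0; 11/13 19/26 0; 0 0 1]
T3·…·T1 = [348/325 193/325 0; -211/325 373/650 0; 0 0 1]
T4·…·T1 = [348/325 193/325 0; -907/325 -399/650 0; 0 0 1]
T5·…·T1 = [348/325 193/325 0; -251/65 -157/130 0; 0 0 1]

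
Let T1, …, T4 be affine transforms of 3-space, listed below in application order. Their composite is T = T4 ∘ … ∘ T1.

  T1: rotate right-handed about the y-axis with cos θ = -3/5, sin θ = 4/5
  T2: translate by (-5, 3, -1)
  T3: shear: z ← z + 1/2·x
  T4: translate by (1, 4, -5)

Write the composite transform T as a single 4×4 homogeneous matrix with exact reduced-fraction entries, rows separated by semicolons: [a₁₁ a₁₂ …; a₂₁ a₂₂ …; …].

T1 = [-3/5 0 4/5 0; 0 1 0 0; -4/5 0 -3/5 0; 0 0 0 1]
T2·T1 = [-3/5 0 4/5 -5; 0 1 0 3; -4/5 0 -3/5 -1; 0 0 0 1]
T3·…·T1 = [-3/5 0 4/5 -5; 0 1 0 3; -11/10 0 -1/5 -7/2; 0 0 0 1]
T4·…·T1 = [-3/5 0 4/5 -4; 0 1 0 7; -11/10 0 -1/5 -17/2; 0 0 0 1]

T = [-3/5 0 4/5 -4; 0 1 0 7; -11/10 0 -1/5 -17/2; 0 0 0 1]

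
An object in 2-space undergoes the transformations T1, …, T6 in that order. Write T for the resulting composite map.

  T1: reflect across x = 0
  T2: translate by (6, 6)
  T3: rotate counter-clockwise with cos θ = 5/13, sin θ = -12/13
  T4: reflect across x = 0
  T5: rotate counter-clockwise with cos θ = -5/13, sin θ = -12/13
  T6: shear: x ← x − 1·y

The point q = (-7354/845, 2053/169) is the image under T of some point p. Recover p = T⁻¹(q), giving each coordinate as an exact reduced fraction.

p = (-1/5, 5)

T1 = [-1 0 0; 0 1 0; 0 0 1]
T2·T1 = [-1 0 6; 0 1 6; 0 0 1]
T3·…·T1 = [-5/13 12/13 102/13; 12/13 5/13 -42/13; 0 0 1]
T4·…·T1 = [5/13 -12/13 -102/13; 12/13 5/13 -42/13; 0 0 1]
T5·…·T1 = [119/169 120/169 6/169; -120/169 119/169 1434/169; 0 0 1]
T6·…·T1 = [239/169 1/169 -1428/169; -120/169 119/169 1434/169; 0 0 1]
det M = 1; M⁻¹ = [119/169 -1/169 6; 120/169 239/169 -6; 0 0 1]
M⁻¹ · (-7354/845, 2053/169)ᵀ = (-1/5, 5)ᵀ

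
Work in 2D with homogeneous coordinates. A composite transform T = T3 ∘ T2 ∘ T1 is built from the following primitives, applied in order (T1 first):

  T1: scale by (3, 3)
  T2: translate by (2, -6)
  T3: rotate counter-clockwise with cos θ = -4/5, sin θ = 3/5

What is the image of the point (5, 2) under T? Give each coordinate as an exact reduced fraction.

T1 scale by (3, 3): (5, 2) → (15, 6)
T2 translate by (2, -6): (15, 6) → (17, 0)
T3 rotate counter-clockwise with cos θ = -4/5, sin θ = 3/5: (17, 0) → (-68/5, 51/5)

T(p) = (-68/5, 51/5)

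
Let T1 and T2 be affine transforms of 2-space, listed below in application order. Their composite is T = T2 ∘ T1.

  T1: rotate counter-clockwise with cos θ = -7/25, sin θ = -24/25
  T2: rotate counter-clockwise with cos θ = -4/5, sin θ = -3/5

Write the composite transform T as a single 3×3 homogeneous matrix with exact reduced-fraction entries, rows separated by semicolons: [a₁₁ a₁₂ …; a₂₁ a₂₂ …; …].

T1 = [-7/25 24/25 0; -24/25 -7/25 0; 0 0 1]
T2·T1 = [-44/125 -117/125 0; 117/125 -44/125 0; 0 0 1]

T = [-44/125 -117/125 0; 117/125 -44/125 0; 0 0 1]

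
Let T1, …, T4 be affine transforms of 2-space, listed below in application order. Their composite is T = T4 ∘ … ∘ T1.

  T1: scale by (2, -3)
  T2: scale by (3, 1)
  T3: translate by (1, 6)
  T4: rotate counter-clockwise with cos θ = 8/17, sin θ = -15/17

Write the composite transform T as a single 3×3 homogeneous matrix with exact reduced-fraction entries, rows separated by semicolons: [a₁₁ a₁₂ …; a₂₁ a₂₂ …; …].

T = [48/17 -45/17 98/17; -90/17 -24/17 33/17; 0 0 1]

T1 = [2 0 0; 0 -3 0; 0 0 1]
T2·T1 = [6 0 0; 0 -3 0; 0 0 1]
T3·…·T1 = [6 0 1; 0 -3 6; 0 0 1]
T4·…·T1 = [48/17 -45/17 98/17; -90/17 -24/17 33/17; 0 0 1]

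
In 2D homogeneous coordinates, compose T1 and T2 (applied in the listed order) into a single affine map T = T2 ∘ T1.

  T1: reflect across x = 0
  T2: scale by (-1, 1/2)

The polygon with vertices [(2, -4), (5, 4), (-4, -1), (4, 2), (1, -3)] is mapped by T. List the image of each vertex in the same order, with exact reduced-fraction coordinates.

image vertices: (2, -2), (5, 2), (-4, -1/2), (4, 1), (1, -3/2)

T1 reflect across x = 0: (2, -4) → (-2, -4); (5, 4) → (-5, 4); (-4, -1) → (4, -1); (4, 2) → (-4, 2); (1, -3) → (-1, -3)
T2 scale by (-1, 1/2): (-2, -4) → (2, -2); (-5, 4) → (5, 2); (4, -1) → (-4, -1/2); (-4, 2) → (4, 1); (-1, -3) → (1, -3/2)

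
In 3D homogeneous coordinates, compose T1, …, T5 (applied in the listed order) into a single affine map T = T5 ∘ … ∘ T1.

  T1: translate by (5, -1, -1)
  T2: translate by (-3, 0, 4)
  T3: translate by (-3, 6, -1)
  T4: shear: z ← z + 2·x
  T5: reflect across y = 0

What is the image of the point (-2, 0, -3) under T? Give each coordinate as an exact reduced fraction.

T1 translate by (5, -1, -1): (-2, 0, -3) → (3, -1, -4)
T2 translate by (-3, 0, 4): (3, -1, -4) → (0, -1, 0)
T3 translate by (-3, 6, -1): (0, -1, 0) → (-3, 5, -1)
T4 shear: z ← z + 2·x: (-3, 5, -1) → (-3, 5, -7)
T5 reflect across y = 0: (-3, 5, -7) → (-3, -5, -7)

T(p) = (-3, -5, -7)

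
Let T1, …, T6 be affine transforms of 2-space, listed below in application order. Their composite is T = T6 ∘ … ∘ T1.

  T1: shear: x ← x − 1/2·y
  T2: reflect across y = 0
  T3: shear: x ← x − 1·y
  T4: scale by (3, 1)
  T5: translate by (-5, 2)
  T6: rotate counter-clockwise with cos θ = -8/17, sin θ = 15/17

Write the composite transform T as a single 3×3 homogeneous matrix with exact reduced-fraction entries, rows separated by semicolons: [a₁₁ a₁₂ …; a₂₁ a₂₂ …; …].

T1 = [1 -1/2 0; 0 1 0; 0 0 1]
T2·T1 = [1 -1/2 0; 0 -1 0; 0 0 1]
T3·…·T1 = [1 1/2 0; 0 -1 0; 0 0 1]
T4·…·T1 = [3 3/2 0; 0 -1 0; 0 0 1]
T5·…·T1 = [3 3/2 -5; 0 -1 2; 0 0 1]
T6·…·T1 = [-24/17 3/17 10/17; 45/17 61/34 -91/17; 0 0 1]

T = [-24/17 3/17 10/17; 45/17 61/34 -91/17; 0 0 1]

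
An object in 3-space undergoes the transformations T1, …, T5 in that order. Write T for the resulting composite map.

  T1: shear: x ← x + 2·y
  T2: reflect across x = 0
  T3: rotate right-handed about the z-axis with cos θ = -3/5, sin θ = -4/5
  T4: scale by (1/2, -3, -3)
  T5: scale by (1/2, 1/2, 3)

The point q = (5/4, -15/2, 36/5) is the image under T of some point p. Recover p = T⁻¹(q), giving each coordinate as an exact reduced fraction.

T1 = [1 2 0 0; 0 1 0 0; 0 0 1 0; 0 0 0 1]
T2·T1 = [-1 -2 0 0; 0 1 0 0; 0 0 1 0; 0 0 0 1]
T3·…·T1 = [3/5 2 0 0; 4/5 1 0 0; 0 0 1 0; 0 0 0 1]
T4·…·T1 = [3/10 1 0 0; -12/5 -3 0 0; 0 0 -3 0; 0 0 0 1]
T5·…·T1 = [3/20 1/2 0 0; -6/5 -3/2 0 0; 0 0 -9 0; 0 0 0 1]
det M = -27/8; M⁻¹ = [-4 -4/3 0 0; 16/5 2/5 0 0; 0 0 -1/9 0; 0 0 0 1]
M⁻¹ · (5/4, -15/2, 36/5)ᵀ = (5, 1, -4/5)ᵀ

p = (5, 1, -4/5)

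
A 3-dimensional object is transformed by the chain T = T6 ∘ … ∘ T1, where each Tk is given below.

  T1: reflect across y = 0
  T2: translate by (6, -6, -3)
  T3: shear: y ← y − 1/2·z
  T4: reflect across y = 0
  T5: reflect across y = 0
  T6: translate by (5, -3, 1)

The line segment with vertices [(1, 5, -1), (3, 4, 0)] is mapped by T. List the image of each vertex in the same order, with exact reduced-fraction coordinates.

image vertices: (12, -12, -3), (14, -23/2, -2)

T1 reflect across y = 0: (1, 5, -1) → (1, -5, -1); (3, 4, 0) → (3, -4, 0)
T2 translate by (6, -6, -3): (1, -5, -1) → (7, -11, -4); (3, -4, 0) → (9, -10, -3)
T3 shear: y ← y − 1/2·z: (7, -11, -4) → (7, -9, -4); (9, -10, -3) → (9, -17/2, -3)
T4 reflect across y = 0: (7, -9, -4) → (7, 9, -4); (9, -17/2, -3) → (9, 17/2, -3)
T5 reflect across y = 0: (7, 9, -4) → (7, -9, -4); (9, 17/2, -3) → (9, -17/2, -3)
T6 translate by (5, -3, 1): (7, -9, -4) → (12, -12, -3); (9, -17/2, -3) → (14, -23/2, -2)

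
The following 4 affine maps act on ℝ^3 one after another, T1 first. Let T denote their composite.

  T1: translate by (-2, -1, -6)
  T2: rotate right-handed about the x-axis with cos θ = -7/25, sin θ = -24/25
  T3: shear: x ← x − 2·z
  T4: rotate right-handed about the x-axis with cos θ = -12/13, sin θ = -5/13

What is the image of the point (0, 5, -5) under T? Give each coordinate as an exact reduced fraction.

T(p) = (-12/25, 3409/325, 1688/325)

T1 translate by (-2, -1, -6): (0, 5, -5) → (-2, 4, -11)
T2 rotate right-handed about the x-axis with cos θ = -7/25, sin θ = -24/25: (-2, 4, -11) → (-2, -292/25, -19/25)
T3 shear: x ← x − 2·z: (-2, -292/25, -19/25) → (-12/25, -292/25, -19/25)
T4 rotate right-handed about the x-axis with cos θ = -12/13, sin θ = -5/13: (-12/25, -292/25, -19/25) → (-12/25, 3409/325, 1688/325)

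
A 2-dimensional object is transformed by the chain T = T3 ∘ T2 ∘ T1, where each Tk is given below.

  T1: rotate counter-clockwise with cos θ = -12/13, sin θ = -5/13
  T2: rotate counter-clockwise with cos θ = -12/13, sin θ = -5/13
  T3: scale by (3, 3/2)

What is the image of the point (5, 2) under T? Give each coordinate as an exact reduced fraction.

T(p) = (1065/169, 1257/169)

T1 rotate counter-clockwise with cos θ = -12/13, sin θ = -5/13: (5, 2) → (-50/13, -49/13)
T2 rotate counter-clockwise with cos θ = -12/13, sin θ = -5/13: (-50/13, -49/13) → (355/169, 838/169)
T3 scale by (3, 3/2): (355/169, 838/169) → (1065/169, 1257/169)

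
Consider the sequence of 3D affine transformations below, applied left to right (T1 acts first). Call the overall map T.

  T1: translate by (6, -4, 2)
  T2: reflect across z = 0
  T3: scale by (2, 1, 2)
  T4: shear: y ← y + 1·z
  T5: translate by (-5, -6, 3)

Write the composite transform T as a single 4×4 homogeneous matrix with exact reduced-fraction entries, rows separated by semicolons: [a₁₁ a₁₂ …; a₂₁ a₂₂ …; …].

T1 = [1 0 0 6; 0 1 0 -4; 0 0 1 2; 0 0 0 1]
T2·T1 = [1 0 0 6; 0 1 0 -4; 0 0 -1 -2; 0 0 0 1]
T3·…·T1 = [2 0 0 12; 0 1 0 -4; 0 0 -2 -4; 0 0 0 1]
T4·…·T1 = [2 0 0 12; 0 1 -2 -8; 0 0 -2 -4; 0 0 0 1]
T5·…·T1 = [2 0 0 7; 0 1 -2 -14; 0 0 -2 -1; 0 0 0 1]

T = [2 0 0 7; 0 1 -2 -14; 0 0 -2 -1; 0 0 0 1]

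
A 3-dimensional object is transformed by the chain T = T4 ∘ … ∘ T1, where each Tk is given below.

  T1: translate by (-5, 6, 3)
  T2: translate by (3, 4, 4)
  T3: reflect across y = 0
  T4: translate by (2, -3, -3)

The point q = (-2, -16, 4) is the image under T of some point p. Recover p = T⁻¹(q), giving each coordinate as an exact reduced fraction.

p = (-2, 3, 0)

T1 = [1 0 0 -5; 0 1 0 6; 0 0 1 3; 0 0 0 1]
T2·T1 = [1 0 0 -2; 0 1 0 10; 0 0 1 7; 0 0 0 1]
T3·…·T1 = [1 0 0 -2; 0 -1 0 -10; 0 0 1 7; 0 0 0 1]
T4·…·T1 = [1 0 0 0; 0 -1 0 -13; 0 0 1 4; 0 0 0 1]
det M = -1; M⁻¹ = [1 0 0 0; 0 -1 0 -13; 0 0 1 -4; 0 0 0 1]
M⁻¹ · (-2, -16, 4)ᵀ = (-2, 3, 0)ᵀ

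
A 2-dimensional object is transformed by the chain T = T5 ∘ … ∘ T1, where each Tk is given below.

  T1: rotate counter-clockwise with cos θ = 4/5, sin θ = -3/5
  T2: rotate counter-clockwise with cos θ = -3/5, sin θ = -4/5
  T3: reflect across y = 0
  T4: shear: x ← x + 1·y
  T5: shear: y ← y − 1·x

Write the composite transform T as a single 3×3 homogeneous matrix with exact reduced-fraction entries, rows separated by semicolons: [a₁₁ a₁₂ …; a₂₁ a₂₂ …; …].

T = [-17/25 31/25 0; 24/25 -7/25 0; 0 0 1]

T1 = [4/5 3/5 0; -3/5 4/5 0; 0 0 1]
T2·T1 = [-24/25 7/25 0; -7/25 -24/25 0; 0 0 1]
T3·…·T1 = [-24/25 7/25 0; 7/25 24/25 0; 0 0 1]
T4·…·T1 = [-17/25 31/25 0; 7/25 24/25 0; 0 0 1]
T5·…·T1 = [-17/25 31/25 0; 24/25 -7/25 0; 0 0 1]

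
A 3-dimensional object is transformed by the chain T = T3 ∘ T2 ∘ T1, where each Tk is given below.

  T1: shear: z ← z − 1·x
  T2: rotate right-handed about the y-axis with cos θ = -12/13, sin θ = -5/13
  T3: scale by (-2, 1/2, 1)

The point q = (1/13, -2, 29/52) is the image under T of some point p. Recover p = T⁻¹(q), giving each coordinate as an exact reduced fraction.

p = (1/4, -4, -1/4)

T1 = [1 0 0 0; 0 1 0 0; -1 0 1 0; 0 0 0 1]
T2·T1 = [-7/13 0 -5/13 0; 0 1 0 0; 17/13 0 -12/13 0; 0 0 0 1]
T3·…·T1 = [14/13 0 10/13 0; 0 1/2 0 0; 17/13 0 -12/13 0; 0 0 0 1]
det M = -1; M⁻¹ = [6/13 0 5/13 0; 0 2 0 0; 17/26 0 -7/13 0; 0 0 0 1]
M⁻¹ · (1/13, -2, 29/52)ᵀ = (1/4, -4, -1/4)ᵀ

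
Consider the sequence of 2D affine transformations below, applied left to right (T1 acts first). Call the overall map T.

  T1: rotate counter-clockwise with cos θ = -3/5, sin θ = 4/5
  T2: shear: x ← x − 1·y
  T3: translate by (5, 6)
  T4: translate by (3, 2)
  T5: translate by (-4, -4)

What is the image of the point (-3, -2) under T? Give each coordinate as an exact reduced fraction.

T(p) = (43/5, 14/5)

T1 rotate counter-clockwise with cos θ = -3/5, sin θ = 4/5: (-3, -2) → (17/5, -6/5)
T2 shear: x ← x − 1·y: (17/5, -6/5) → (23/5, -6/5)
T3 translate by (5, 6): (23/5, -6/5) → (48/5, 24/5)
T4 translate by (3, 2): (48/5, 24/5) → (63/5, 34/5)
T5 translate by (-4, -4): (63/5, 34/5) → (43/5, 14/5)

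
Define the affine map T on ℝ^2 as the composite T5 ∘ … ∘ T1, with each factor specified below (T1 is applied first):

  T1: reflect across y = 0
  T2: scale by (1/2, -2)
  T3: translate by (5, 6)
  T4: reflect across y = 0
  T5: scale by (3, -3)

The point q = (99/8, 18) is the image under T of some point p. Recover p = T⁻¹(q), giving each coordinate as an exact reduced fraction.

T1 = [1 0 0; 0 -1 0; 0 0 1]
T2·T1 = [1/2 0 0; 0 2 0; 0 0 1]
T3·…·T1 = [1/2 0 5; 0 2 6; 0 0 1]
T4·…·T1 = [1/2 0 5; 0 -2 -6; 0 0 1]
T5·…·T1 = [3/2 0 15; 0 6 18; 0 0 1]
det M = 9; M⁻¹ = [2/3 0 -10; 0 1/6 -3; 0 0 1]
M⁻¹ · (99/8, 18)ᵀ = (-7/4, 0)ᵀ

p = (-7/4, 0)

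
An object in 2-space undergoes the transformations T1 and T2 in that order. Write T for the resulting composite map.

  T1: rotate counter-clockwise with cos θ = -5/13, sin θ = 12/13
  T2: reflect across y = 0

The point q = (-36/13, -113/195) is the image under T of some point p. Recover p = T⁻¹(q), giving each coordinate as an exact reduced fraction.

T1 = [-5/13 -12/13 0; 12/13 -5/13 0; 0 0 1]
T2·T1 = [-5/13 -12/13 0; -12/13 5/13 0; 0 0 1]
det M = -1; M⁻¹ = [-5/13 -12/13 0; -12/13 5/13 0; 0 0 1]
M⁻¹ · (-36/13, -113/195)ᵀ = (8/5, 7/3)ᵀ

p = (8/5, 7/3)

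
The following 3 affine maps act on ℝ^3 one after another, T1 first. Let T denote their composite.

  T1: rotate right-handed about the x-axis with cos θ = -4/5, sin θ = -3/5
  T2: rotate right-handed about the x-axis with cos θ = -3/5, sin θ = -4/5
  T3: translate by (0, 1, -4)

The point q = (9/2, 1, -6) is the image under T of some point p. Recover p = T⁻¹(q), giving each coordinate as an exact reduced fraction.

T1 = [1 0 0 0; 0 -4/5 3/5 0; 0 -3/5 -4/5 0; 0 0 0 1]
T2·T1 = [1 0 0 0; 0 0 -1 0; 0 1 0 0; 0 0 0 1]
T3·…·T1 = [1 0 0 0; 0 0 -1 1; 0 1 0 -4; 0 0 0 1]
det M = 1; M⁻¹ = [1 0 0 0; 0 0 1 4; 0 -1 0 1; 0 0 0 1]
M⁻¹ · (9/2, 1, -6)ᵀ = (9/2, -2, 0)ᵀ

p = (9/2, -2, 0)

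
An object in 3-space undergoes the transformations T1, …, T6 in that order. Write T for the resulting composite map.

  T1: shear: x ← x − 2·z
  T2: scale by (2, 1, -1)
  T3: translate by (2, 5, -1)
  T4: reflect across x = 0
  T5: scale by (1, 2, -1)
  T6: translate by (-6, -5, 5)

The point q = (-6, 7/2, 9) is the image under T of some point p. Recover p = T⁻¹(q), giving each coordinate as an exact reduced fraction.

T1 = [1 0 -2 0; 0 1 0 0; 0 0 1 0; 0 0 0 1]
T2·T1 = [2 0 -4 0; 0 1 0 0; 0 0 -1 0; 0 0 0 1]
T3·…·T1 = [2 0 -4 2; 0 1 0 5; 0 0 -1 -1; 0 0 0 1]
T4·…·T1 = [-2 0 4 -2; 0 1 0 5; 0 0 -1 -1; 0 0 0 1]
T5·…·T1 = [-2 0 4 -2; 0 2 0 10; 0 0 1 1; 0 0 0 1]
T6·…·T1 = [-2 0 4 -8; 0 2 0 5; 0 0 1 6; 0 0 0 1]
det M = -4; M⁻¹ = [-1/2 0 2 -16; 0 1/2 0 -5/2; 0 0 1 -6; 0 0 0 1]
M⁻¹ · (-6, 7/2, 9)ᵀ = (5, -3/4, 3)ᵀ

p = (5, -3/4, 3)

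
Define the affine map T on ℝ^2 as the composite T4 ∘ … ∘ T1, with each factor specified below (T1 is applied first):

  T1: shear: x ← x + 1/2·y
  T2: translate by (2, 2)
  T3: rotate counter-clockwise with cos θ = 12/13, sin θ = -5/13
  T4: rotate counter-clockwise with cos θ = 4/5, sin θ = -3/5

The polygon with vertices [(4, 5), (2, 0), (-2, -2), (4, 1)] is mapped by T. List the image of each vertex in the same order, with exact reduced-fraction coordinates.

image vertices: (269/26, -49/13), (244/65, -158/65), (-33/65, 56/65), (153/26, -53/13)

T1 shear: x ← x + 1/2·y: (4, 5) → (13/2, 5); (2, 0) → (2, 0); (-2, -2) → (-3, -2); (4, 1) → (9/2, 1)
T2 translate by (2, 2): (13/2, 5) → (17/2, 7); (2, 0) → (4, 2); (-3, -2) → (-1, 0); (9/2, 1) → (13/2, 3)
T3 rotate counter-clockwise with cos θ = 12/13, sin θ = -5/13: (17/2, 7) → (137/13, 83/26); (4, 2) → (58/13, 4/13); (-1, 0) → (-12/13, 5/13); (13/2, 3) → (93/13, 7/26)
T4 rotate counter-clockwise with cos θ = 4/5, sin θ = -3/5: (137/13, 83/26) → (269/26, -49/13); (58/13, 4/13) → (244/65, -158/65); (-12/13, 5/13) → (-33/65, 56/65); (93/13, 7/26) → (153/26, -53/13)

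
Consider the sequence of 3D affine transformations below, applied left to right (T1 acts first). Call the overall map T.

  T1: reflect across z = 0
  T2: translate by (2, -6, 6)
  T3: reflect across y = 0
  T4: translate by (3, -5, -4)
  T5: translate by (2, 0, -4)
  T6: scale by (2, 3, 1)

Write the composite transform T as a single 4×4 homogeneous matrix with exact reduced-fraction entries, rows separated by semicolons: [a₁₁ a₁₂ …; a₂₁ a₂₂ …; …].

T = [2 0 0 14; 0 -3 0 3; 0 0 -1 -2; 0 0 0 1]

T1 = [1 0 0 0; 0 1 0 0; 0 0 -1 0; 0 0 0 1]
T2·T1 = [1 0 0 2; 0 1 0 -6; 0 0 -1 6; 0 0 0 1]
T3·…·T1 = [1 0 0 2; 0 -1 0 6; 0 0 -1 6; 0 0 0 1]
T4·…·T1 = [1 0 0 5; 0 -1 0 1; 0 0 -1 2; 0 0 0 1]
T5·…·T1 = [1 0 0 7; 0 -1 0 1; 0 0 -1 -2; 0 0 0 1]
T6·…·T1 = [2 0 0 14; 0 -3 0 3; 0 0 -1 -2; 0 0 0 1]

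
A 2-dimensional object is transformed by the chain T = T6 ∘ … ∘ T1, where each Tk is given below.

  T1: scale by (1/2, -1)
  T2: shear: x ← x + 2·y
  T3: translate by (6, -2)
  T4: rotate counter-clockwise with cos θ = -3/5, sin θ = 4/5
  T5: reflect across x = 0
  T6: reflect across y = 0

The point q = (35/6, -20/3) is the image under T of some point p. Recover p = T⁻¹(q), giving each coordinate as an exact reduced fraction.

p = (-5, -8/3)

T1 = [1/2 0 0; 0 -1 0; 0 0 1]
T2·T1 = [1/2 -2 0; 0 -1 0; 0 0 1]
T3·…·T1 = [1/2 -2 6; 0 -1 -2; 0 0 1]
T4·…·T1 = [-3/10 2 -2; 2/5 -1 6; 0 0 1]
T5·…·T1 = [3/10 -2 2; 2/5 -1 6; 0 0 1]
T6·…·T1 = [3/10 -2 2; -2/5 1 -6; 0 0 1]
det M = -1/2; M⁻¹ = [-2 -4 -20; -4/5 -3/5 -2; 0 0 1]
M⁻¹ · (35/6, -20/3)ᵀ = (-5, -8/3)ᵀ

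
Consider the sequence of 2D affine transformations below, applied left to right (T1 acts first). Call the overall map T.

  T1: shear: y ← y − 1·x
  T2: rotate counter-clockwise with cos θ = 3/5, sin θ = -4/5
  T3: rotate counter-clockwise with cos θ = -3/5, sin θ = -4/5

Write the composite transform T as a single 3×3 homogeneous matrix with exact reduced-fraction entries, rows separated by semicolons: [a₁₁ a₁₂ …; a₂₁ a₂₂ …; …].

T = [-1 0 0; 1 -1 0; 0 0 1]

T1 = [1 0 0; -1 1 0; 0 0 1]
T2·T1 = [-1/5 4/5 0; -7/5 3/5 0; 0 0 1]
T3·…·T1 = [-1 0 0; 1 -1 0; 0 0 1]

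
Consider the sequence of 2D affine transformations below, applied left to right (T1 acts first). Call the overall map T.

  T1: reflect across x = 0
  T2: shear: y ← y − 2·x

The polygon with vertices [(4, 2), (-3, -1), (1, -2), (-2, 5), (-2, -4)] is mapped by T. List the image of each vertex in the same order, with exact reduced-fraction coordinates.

image vertices: (-4, 10), (3, -7), (-1, 0), (2, 1), (2, -8)

T1 reflect across x = 0: (4, 2) → (-4, 2); (-3, -1) → (3, -1); (1, -2) → (-1, -2); (-2, 5) → (2, 5); (-2, -4) → (2, -4)
T2 shear: y ← y − 2·x: (-4, 2) → (-4, 10); (3, -1) → (3, -7); (-1, -2) → (-1, 0); (2, 5) → (2, 1); (2, -4) → (2, -8)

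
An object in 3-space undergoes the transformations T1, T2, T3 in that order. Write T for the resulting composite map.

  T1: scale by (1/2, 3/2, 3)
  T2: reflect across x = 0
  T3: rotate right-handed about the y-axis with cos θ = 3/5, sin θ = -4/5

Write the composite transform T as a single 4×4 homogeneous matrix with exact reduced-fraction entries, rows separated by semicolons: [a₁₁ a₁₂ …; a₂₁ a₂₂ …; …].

T = [-3/10 0 -12/5 0; 0 3/2 0 0; -2/5 0 9/5 0; 0 0 0 1]

T1 = [1/2 0 0 0; 0 3/2 0 0; 0 0 3 0; 0 0 0 1]
T2·T1 = [-1/2 0 0 0; 0 3/2 0 0; 0 0 3 0; 0 0 0 1]
T3·…·T1 = [-3/10 0 -12/5 0; 0 3/2 0 0; -2/5 0 9/5 0; 0 0 0 1]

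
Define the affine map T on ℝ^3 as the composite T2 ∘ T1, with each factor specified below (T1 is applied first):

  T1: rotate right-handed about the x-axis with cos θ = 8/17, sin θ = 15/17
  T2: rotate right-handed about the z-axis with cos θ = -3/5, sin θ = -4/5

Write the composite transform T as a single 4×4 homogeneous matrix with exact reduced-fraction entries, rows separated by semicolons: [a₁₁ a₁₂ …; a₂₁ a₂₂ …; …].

T = [-3/5 32/85 -12/17 0; -4/5 -24/85 9/17 0; 0 15/17 8/17 0; 0 0 0 1]

T1 = [1 0 0 0; 0 8/17 -15/17 0; 0 15/17 8/17 0; 0 0 0 1]
T2·T1 = [-3/5 32/85 -12/17 0; -4/5 -24/85 9/17 0; 0 15/17 8/17 0; 0 0 0 1]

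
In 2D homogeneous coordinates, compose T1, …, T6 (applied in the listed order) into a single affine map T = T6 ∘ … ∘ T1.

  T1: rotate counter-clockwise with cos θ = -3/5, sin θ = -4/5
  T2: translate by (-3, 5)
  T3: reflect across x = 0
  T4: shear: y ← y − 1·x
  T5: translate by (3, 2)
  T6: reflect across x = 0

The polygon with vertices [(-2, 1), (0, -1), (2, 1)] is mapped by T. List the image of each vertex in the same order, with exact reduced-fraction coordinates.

T1 rotate counter-clockwise with cos θ = -3/5, sin θ = -4/5: (-2, 1) → (2, 1); (0, -1) → (-4/5, 3/5); (2, 1) → (-2/5, -11/5)
T2 translate by (-3, 5): (2, 1) → (-1, 6); (-4/5, 3/5) → (-19/5, 28/5); (-2/5, -11/5) → (-17/5, 14/5)
T3 reflect across x = 0: (-1, 6) → (1, 6); (-19/5, 28/5) → (19/5, 28/5); (-17/5, 14/5) → (17/5, 14/5)
T4 shear: y ← y − 1·x: (1, 6) → (1, 5); (19/5, 28/5) → (19/5, 9/5); (17/5, 14/5) → (17/5, -3/5)
T5 translate by (3, 2): (1, 5) → (4, 7); (19/5, 9/5) → (34/5, 19/5); (17/5, -3/5) → (32/5, 7/5)
T6 reflect across x = 0: (4, 7) → (-4, 7); (34/5, 19/5) → (-34/5, 19/5); (32/5, 7/5) → (-32/5, 7/5)

image vertices: (-4, 7), (-34/5, 19/5), (-32/5, 7/5)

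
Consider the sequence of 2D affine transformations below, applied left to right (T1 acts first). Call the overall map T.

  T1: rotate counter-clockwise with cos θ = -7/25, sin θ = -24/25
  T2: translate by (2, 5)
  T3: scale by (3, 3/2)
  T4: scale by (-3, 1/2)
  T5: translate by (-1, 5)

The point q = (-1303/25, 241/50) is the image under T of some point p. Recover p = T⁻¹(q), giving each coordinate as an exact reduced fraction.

T1 = [-7/25 24/25 0; -24/25 -7/25 0; 0 0 1]
T2·T1 = [-7/25 24/25 2; -24/25 -7/25 5; 0 0 1]
T3·…·T1 = [-21/25 72/25 6; -36/25 -21/50 15/2; 0 0 1]
T4·…·T1 = [63/25 -216/25 -18; -18/25 -21/100 15/4; 0 0 1]
T5·…·T1 = [63/25 -216/25 -19; -18/25 -21/100 35/4; 0 0 1]
det M = -27/4; M⁻¹ = [7/225 -32/25 2653/225; -8/75 -28/75 31/25; 0 0 1]
M⁻¹ · (-1303/25, 241/50)ᵀ = (4, 5)ᵀ

p = (4, 5)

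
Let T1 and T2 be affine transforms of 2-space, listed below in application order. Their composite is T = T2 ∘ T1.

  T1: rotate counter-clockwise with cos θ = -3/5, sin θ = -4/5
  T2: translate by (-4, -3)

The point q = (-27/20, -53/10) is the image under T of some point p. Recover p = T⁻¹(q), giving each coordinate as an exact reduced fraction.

T1 = [-3/5 4/5 0; -4/5 -3/5 0; 0 0 1]
T2·T1 = [-3/5 4/5 -4; -4/5 -3/5 -3; 0 0 1]
det M = 1; M⁻¹ = [-3/5 -4/5 -24/5; 4/5 -3/5 7/5; 0 0 1]
M⁻¹ · (-27/20, -53/10)ᵀ = (1/4, 7/2)ᵀ

p = (1/4, 7/2)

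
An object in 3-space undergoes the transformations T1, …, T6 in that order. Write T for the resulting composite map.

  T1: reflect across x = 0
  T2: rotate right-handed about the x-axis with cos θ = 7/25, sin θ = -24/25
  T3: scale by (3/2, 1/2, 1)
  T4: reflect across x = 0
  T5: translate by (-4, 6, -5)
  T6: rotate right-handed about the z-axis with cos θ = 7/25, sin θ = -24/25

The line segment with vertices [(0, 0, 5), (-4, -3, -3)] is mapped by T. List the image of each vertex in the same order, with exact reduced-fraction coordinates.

T1 reflect across x = 0: (0, 0, 5) → (0, 0, 5); (-4, -3, -3) → (4, -3, -3)
T2 rotate right-handed about the x-axis with cos θ = 7/25, sin θ = -24/25: (0, 0, 5) → (0, 24/5, 7/5); (4, -3, -3) → (4, -93/25, 51/25)
T3 scale by (3/2, 1/2, 1): (0, 24/5, 7/5) → (0, 12/5, 7/5); (4, -93/25, 51/25) → (6, -93/50, 51/25)
T4 reflect across x = 0: (0, 12/5, 7/5) → (0, 12/5, 7/5); (6, -93/50, 51/25) → (-6, -93/50, 51/25)
T5 translate by (-4, 6, -5): (0, 12/5, 7/5) → (-4, 42/5, -18/5); (-6, -93/50, 51/25) → (-10, 207/50, -74/25)
T6 rotate right-handed about the z-axis with cos θ = 7/25, sin θ = -24/25: (-4, 42/5, -18/5) → (868/125, 774/125, -18/5); (-10, 207/50, -74/25) → (734/625, 13449/1250, -74/25)

image vertices: (868/125, 774/125, -18/5), (734/625, 13449/1250, -74/25)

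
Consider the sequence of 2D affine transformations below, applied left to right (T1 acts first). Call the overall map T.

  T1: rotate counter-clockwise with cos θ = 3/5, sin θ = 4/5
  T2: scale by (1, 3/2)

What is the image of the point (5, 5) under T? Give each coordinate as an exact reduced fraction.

T1 rotate counter-clockwise with cos θ = 3/5, sin θ = 4/5: (5, 5) → (-1, 7)
T2 scale by (1, 3/2): (-1, 7) → (-1, 21/2)

T(p) = (-1, 21/2)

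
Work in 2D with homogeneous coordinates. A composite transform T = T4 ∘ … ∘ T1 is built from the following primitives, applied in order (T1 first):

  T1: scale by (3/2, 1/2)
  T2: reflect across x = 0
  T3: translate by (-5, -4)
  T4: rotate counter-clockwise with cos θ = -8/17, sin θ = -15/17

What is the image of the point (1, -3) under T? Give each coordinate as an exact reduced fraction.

T1 scale by (3/2, 1/2): (1, -3) → (3/2, -3/2)
T2 reflect across x = 0: (3/2, -3/2) → (-3/2, -3/2)
T3 translate by (-5, -4): (-3/2, -3/2) → (-13/2, -11/2)
T4 rotate counter-clockwise with cos θ = -8/17, sin θ = -15/17: (-13/2, -11/2) → (-61/34, 283/34)

T(p) = (-61/34, 283/34)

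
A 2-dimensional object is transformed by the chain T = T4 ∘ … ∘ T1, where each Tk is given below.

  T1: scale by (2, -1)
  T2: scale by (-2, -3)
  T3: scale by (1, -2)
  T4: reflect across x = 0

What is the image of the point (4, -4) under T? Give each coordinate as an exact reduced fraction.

T(p) = (16, 24)

T1 scale by (2, -1): (4, -4) → (8, 4)
T2 scale by (-2, -3): (8, 4) → (-16, -12)
T3 scale by (1, -2): (-16, -12) → (-16, 24)
T4 reflect across x = 0: (-16, 24) → (16, 24)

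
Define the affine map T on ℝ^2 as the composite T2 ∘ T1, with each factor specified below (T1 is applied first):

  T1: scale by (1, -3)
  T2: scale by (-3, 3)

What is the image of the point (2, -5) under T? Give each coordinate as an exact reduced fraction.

T(p) = (-6, 45)

T1 scale by (1, -3): (2, -5) → (2, 15)
T2 scale by (-3, 3): (2, 15) → (-6, 45)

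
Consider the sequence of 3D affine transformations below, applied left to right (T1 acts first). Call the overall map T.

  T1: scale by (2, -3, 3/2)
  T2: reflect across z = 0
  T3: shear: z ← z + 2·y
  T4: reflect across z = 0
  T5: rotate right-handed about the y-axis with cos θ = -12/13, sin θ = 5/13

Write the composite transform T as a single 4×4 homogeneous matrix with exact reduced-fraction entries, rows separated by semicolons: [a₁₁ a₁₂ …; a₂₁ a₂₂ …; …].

T1 = [2 0 0 0; 0 -3 0 0; 0 0 3/2 0; 0 0 0 1]
T2·T1 = [2 0 0 0; 0 -3 0 0; 0 0 -3/2 0; 0 0 0 1]
T3·…·T1 = [2 0 0 0; 0 -3 0 0; 0 -6 -3/2 0; 0 0 0 1]
T4·…·T1 = [2 0 0 0; 0 -3 0 0; 0 6 3/2 0; 0 0 0 1]
T5·…·T1 = [-24/13 30/13 15/26 0; 0 -3 0 0; -10/13 -72/13 -18/13 0; 0 0 0 1]

T = [-24/13 30/13 15/26 0; 0 -3 0 0; -10/13 -72/13 -18/13 0; 0 0 0 1]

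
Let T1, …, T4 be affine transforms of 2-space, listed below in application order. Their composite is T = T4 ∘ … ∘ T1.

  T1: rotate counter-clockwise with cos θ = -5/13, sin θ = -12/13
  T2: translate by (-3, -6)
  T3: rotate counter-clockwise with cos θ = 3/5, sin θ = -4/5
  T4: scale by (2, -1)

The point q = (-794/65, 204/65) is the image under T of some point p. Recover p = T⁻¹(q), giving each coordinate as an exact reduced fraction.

T1 = [-5/13 12/13 0; -12/13 -5/13 0; 0 0 1]
T2·T1 = [-5/13 12/13 -3; -12/13 -5/13 -6; 0 0 1]
T3·…·T1 = [-63/65 16/65 -33/5; -16/65 -63/65 -6/5; 0 0 1]
T4·…·T1 = [-126/65 32/65 -66/5; 16/65 63/65 6/5; 0 0 1]
det M = -2; M⁻¹ = [-63/130 16/65 -87/13; 8/65 63/65 6/13; 0 0 1]
M⁻¹ · (-794/65, 204/65)ᵀ = (0, 2)ᵀ

p = (0, 2)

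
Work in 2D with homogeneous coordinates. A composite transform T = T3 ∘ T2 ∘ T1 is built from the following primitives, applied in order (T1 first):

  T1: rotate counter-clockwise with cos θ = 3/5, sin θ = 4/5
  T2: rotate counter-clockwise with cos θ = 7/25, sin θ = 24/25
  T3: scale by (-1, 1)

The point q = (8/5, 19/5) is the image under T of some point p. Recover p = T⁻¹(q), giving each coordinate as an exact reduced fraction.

T1 = [3/5 -4/5 0; 4/5 3/5 0; 0 0 1]
T2·T1 = [-3/5 -4/5 0; 4/5 -3/5 0; 0 0 1]
T3·…·T1 = [3/5 4/5 0; 4/5 -3/5 0; 0 0 1]
det M = -1; M⁻¹ = [3/5 4/5 0; 4/5 -3/5 0; 0 0 1]
M⁻¹ · (8/5, 19/5)ᵀ = (4, -1)ᵀ

p = (4, -1)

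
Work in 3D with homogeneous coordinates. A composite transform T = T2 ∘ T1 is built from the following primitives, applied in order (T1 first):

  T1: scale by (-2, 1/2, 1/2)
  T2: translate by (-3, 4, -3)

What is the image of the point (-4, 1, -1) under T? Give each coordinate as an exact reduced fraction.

T(p) = (5, 9/2, -7/2)

T1 scale by (-2, 1/2, 1/2): (-4, 1, -1) → (8, 1/2, -1/2)
T2 translate by (-3, 4, -3): (8, 1/2, -1/2) → (5, 9/2, -7/2)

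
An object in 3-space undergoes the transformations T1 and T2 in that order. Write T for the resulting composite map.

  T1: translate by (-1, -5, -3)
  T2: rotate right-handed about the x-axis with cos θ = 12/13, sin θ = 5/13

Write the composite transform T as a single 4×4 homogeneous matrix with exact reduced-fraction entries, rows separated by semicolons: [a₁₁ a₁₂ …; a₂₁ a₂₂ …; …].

T = [1 0 0 -1; 0 12/13 -5/13 -45/13; 0 5/13 12/13 -61/13; 0 0 0 1]

T1 = [1 0 0 -1; 0 1 0 -5; 0 0 1 -3; 0 0 0 1]
T2·T1 = [1 0 0 -1; 0 12/13 -5/13 -45/13; 0 5/13 12/13 -61/13; 0 0 0 1]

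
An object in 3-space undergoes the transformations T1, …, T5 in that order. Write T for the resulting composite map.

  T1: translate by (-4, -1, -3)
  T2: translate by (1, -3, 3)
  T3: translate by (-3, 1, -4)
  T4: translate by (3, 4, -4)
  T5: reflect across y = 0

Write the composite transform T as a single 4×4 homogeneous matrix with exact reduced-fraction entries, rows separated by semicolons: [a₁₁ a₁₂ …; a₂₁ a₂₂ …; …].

T1 = [1 0 0 -4; 0 1 0 -1; 0 0 1 -3; 0 0 0 1]
T2·T1 = [1 0 0 -3; 0 1 0 -4; 0 0 1 0; 0 0 0 1]
T3·…·T1 = [1 0 0 -6; 0 1 0 -3; 0 0 1 -4; 0 0 0 1]
T4·…·T1 = [1 0 0 -3; 0 1 0 1; 0 0 1 -8; 0 0 0 1]
T5·…·T1 = [1 0 0 -3; 0 -1 0 -1; 0 0 1 -8; 0 0 0 1]

T = [1 0 0 -3; 0 -1 0 -1; 0 0 1 -8; 0 0 0 1]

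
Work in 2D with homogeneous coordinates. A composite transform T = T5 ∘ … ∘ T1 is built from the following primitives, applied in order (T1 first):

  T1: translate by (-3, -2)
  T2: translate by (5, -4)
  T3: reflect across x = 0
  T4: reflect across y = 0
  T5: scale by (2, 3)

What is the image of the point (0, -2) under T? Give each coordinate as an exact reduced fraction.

T(p) = (-4, 24)

T1 translate by (-3, -2): (0, -2) → (-3, -4)
T2 translate by (5, -4): (-3, -4) → (2, -8)
T3 reflect across x = 0: (2, -8) → (-2, -8)
T4 reflect across y = 0: (-2, -8) → (-2, 8)
T5 scale by (2, 3): (-2, 8) → (-4, 24)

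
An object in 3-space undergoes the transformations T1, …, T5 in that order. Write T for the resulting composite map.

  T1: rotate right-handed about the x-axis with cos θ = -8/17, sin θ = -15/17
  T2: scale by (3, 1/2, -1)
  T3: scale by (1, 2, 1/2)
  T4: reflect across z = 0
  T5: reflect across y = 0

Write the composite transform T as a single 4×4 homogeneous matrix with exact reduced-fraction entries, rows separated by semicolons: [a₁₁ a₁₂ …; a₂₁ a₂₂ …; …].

T1 = [1 0 0 0; 0 -8/17 15/17 0; 0 -15/17 -8/17 0; 0 0 0 1]
T2·T1 = [3 0 0 0; 0 -4/17 15/34 0; 0 15/17 8/17 0; 0 0 0 1]
T3·…·T1 = [3 0 0 0; 0 -8/17 15/17 0; 0 15/34 4/17 0; 0 0 0 1]
T4·…·T1 = [3 0 0 0; 0 -8/17 15/17 0; 0 -15/34 -4/17 0; 0 0 0 1]
T5·…·T1 = [3 0 0 0; 0 8/17 -15/17 0; 0 -15/34 -4/17 0; 0 0 0 1]

T = [3 0 0 0; 0 8/17 -15/17 0; 0 -15/34 -4/17 0; 0 0 0 1]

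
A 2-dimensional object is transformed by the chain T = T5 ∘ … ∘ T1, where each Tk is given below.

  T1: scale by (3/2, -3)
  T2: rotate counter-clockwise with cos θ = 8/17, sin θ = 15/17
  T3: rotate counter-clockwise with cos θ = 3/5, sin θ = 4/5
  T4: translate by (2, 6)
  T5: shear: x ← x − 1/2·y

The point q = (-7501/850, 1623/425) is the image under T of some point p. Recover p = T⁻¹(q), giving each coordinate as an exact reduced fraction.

T1 = [3/2 0 0; 0 -3 0; 0 0 1]
T2·T1 = [12/17 45/17 0; 45/34 -24/17 0; 0 0 1]
T3·…·T1 = [-54/85 231/85 0; 231/170 108/85 0; 0 0 1]
T4·…·T1 = [-54/85 231/85 2; 231/170 108/85 6; 0 0 1]
T5·…·T1 = [-447/340 177/85 -1; 231/170 108/85 6; 0 0 1]
det M = -9/2; M⁻¹ = [-24/85 118/255 -52/17; 77/255 149/510 -74/51; 0 0 1]
M⁻¹ · (-7501/850, 1623/425)ᵀ = (6/5, -3)ᵀ

p = (6/5, -3)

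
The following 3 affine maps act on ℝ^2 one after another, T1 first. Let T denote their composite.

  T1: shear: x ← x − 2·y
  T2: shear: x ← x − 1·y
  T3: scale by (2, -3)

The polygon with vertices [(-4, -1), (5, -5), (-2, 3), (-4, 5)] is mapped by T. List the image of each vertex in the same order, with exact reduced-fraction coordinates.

image vertices: (-2, 3), (40, 15), (-22, -9), (-38, -15)

T1 shear: x ← x − 2·y: (-4, -1) → (-2, -1); (5, -5) → (15, -5); (-2, 3) → (-8, 3); (-4, 5) → (-14, 5)
T2 shear: x ← x − 1·y: (-2, -1) → (-1, -1); (15, -5) → (20, -5); (-8, 3) → (-11, 3); (-14, 5) → (-19, 5)
T3 scale by (2, -3): (-1, -1) → (-2, 3); (20, -5) → (40, 15); (-11, 3) → (-22, -9); (-19, 5) → (-38, -15)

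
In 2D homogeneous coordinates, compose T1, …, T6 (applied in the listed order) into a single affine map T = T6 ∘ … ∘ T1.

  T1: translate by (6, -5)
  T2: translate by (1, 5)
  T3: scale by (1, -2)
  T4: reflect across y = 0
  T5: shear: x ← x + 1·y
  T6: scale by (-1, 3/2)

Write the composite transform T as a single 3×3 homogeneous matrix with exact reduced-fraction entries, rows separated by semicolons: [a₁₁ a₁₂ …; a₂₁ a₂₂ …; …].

T1 = [1 0 6; 0 1 -5; 0 0 1]
T2·T1 = [1 0 7; 0 1 0; 0 0 1]
T3·…·T1 = [1 0 7; 0 -2 0; 0 0 1]
T4·…·T1 = [1 0 7; 0 2 0; 0 0 1]
T5·…·T1 = [1 2 7; 0 2 0; 0 0 1]
T6·…·T1 = [-1 -2 -7; 0 3 0; 0 0 1]

T = [-1 -2 -7; 0 3 0; 0 0 1]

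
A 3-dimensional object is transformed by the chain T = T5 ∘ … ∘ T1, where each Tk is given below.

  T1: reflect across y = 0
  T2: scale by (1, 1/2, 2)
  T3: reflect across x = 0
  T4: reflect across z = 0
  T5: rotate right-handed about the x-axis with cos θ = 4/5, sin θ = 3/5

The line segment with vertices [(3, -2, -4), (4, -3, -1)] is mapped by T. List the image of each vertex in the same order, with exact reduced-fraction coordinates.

T1 reflect across y = 0: (3, -2, -4) → (3, 2, -4); (4, -3, -1) → (4, 3, -1)
T2 scale by (1, 1/2, 2): (3, 2, -4) → (3, 1, -8); (4, 3, -1) → (4, 3/2, -2)
T3 reflect across x = 0: (3, 1, -8) → (-3, 1, -8); (4, 3/2, -2) → (-4, 3/2, -2)
T4 reflect across z = 0: (-3, 1, -8) → (-3, 1, 8); (-4, 3/2, -2) → (-4, 3/2, 2)
T5 rotate right-handed about the x-axis with cos θ = 4/5, sin θ = 3/5: (-3, 1, 8) → (-3, -4, 7); (-4, 3/2, 2) → (-4, 0, 5/2)

image vertices: (-3, -4, 7), (-4, 0, 5/2)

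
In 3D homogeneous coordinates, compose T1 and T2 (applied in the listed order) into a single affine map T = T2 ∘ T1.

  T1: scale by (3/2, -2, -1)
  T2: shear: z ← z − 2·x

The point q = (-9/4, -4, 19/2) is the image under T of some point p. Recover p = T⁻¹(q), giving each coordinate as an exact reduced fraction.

T1 = [3/2 0 0 0; 0 -2 0 0; 0 0 -1 0; 0 0 0 1]
T2·T1 = [3/2 0 0 0; 0 -2 0 0; -3 0 -1 0; 0 0 0 1]
det M = 3; M⁻¹ = [2/3 0 0 0; 0 -1/2 0 0; -2 0 -1 0; 0 0 0 1]
M⁻¹ · (-9/4, -4, 19/2)ᵀ = (-3/2, 2, -5)ᵀ

p = (-3/2, 2, -5)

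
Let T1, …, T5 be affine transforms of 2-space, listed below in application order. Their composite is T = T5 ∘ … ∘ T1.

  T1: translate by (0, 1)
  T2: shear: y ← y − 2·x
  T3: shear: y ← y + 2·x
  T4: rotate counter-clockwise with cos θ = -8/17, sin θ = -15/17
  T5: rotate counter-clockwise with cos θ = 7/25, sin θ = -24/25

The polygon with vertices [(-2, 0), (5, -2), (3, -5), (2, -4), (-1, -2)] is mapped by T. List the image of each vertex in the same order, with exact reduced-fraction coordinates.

image vertices: (149/85, -118/85), (-1993/425, 851/425), (-36/17, 77/17), (-571/425, 1422/425), (503/425, 329/425)

T1 translate by (0, 1): (-2, 0) → (-2, 1); (5, -2) → (5, -1); (3, -5) → (3, -4); (2, -4) → (2, -3); (-1, -2) → (-1, -1)
T2 shear: y ← y − 2·x: (-2, 1) → (-2, 5); (5, -1) → (5, -11); (3, -4) → (3, -10); (2, -3) → (2, -7); (-1, -1) → (-1, 1)
T3 shear: y ← y + 2·x: (-2, 5) → (-2, 1); (5, -11) → (5, -1); (3, -10) → (3, -4); (2, -7) → (2, -3); (-1, 1) → (-1, -1)
T4 rotate counter-clockwise with cos θ = -8/17, sin θ = -15/17: (-2, 1) → (31/17, 22/17); (5, -1) → (-55/17, -67/17); (3, -4) → (-84/17, -13/17); (2, -3) → (-61/17, -6/17); (-1, -1) → (-7/17, 23/17)
T5 rotate counter-clockwise with cos θ = 7/25, sin θ = -24/25: (31/17, 22/17) → (149/85, -118/85); (-55/17, -67/17) → (-1993/425, 851/425); (-84/17, -13/17) → (-36/17, 77/17); (-61/17, -6/17) → (-571/425, 1422/425); (-7/17, 23/17) → (503/425, 329/425)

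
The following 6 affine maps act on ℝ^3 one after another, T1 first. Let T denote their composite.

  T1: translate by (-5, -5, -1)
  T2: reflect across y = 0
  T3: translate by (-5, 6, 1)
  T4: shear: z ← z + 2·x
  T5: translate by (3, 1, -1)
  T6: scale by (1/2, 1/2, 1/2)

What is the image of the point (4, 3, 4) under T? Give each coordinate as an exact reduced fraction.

T(p) = (-3/2, 9/2, -9/2)

T1 translate by (-5, -5, -1): (4, 3, 4) → (-1, -2, 3)
T2 reflect across y = 0: (-1, -2, 3) → (-1, 2, 3)
T3 translate by (-5, 6, 1): (-1, 2, 3) → (-6, 8, 4)
T4 shear: z ← z + 2·x: (-6, 8, 4) → (-6, 8, -8)
T5 translate by (3, 1, -1): (-6, 8, -8) → (-3, 9, -9)
T6 scale by (1/2, 1/2, 1/2): (-3, 9, -9) → (-3/2, 9/2, -9/2)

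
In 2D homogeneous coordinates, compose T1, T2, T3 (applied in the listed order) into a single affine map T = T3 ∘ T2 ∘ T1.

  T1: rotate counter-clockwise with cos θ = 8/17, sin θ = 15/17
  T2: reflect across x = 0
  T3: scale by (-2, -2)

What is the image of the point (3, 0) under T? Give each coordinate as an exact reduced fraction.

T1 rotate counter-clockwise with cos θ = 8/17, sin θ = 15/17: (3, 0) → (24/17, 45/17)
T2 reflect across x = 0: (24/17, 45/17) → (-24/17, 45/17)
T3 scale by (-2, -2): (-24/17, 45/17) → (48/17, -90/17)

T(p) = (48/17, -90/17)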